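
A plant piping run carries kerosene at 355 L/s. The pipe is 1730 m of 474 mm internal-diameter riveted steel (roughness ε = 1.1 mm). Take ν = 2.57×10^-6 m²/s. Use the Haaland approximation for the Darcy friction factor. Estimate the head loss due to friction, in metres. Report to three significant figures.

h_f ≈ 18.7 m

V = 4Q/(πD²) = 4·0.355/(π·0.474²) = 2.012 m/s
Re = VD/ν = 2.012·0.474/2.57×10^-6 = 3.71×10^5 → turbulent
ε/D = 1.1/474 = 0.00232
Haaland: f = 0.02481
h_f = f(L/D)V²/(2g) = 0.02481·(1730/0.474)·2.012²/(2·9.81) = 18.68 m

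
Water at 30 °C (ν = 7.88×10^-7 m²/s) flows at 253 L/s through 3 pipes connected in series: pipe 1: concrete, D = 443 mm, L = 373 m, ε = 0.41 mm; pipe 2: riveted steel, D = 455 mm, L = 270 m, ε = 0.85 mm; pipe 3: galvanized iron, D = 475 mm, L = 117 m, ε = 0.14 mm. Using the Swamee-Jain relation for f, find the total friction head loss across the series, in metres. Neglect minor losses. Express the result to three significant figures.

Pipe 1: V = 1.641 m/s, Re = 9.23×10^5, ε/D = 9.26×10^-4, f = 0.01971, h_1 = f(L/D)V²/2g = 2.279 m
Pipe 2: V = 1.556 m/s, Re = 8.98×10^5, ε/D = 0.00187, f = 0.02330, h_2 = f(L/D)V²/2g = 1.706 m
Pipe 3: V = 1.428 m/s, Re = 8.61×10^5, ε/D = 2.95×10^-4, f = 0.01582, h_3 = f(L/D)V²/2g = 0.4048 m
Series → Q common, losses add: H = Σh = 4.390 m

H ≈ 4.39 m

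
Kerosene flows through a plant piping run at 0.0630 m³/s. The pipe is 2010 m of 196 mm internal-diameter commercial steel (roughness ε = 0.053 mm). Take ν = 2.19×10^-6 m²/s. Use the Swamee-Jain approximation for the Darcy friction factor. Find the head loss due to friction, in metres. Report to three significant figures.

h_f ≈ 40.4 m

V = 4Q/(πD²) = 4·0.0630/(π·0.196²) = 2.088 m/s
Re = VD/ν = 2.088·0.196/2.19×10^-6 = 1.87×10^5 → turbulent
ε/D = 0.053/196 = 2.70×10^-4
Swamee-Jain: f = 0.01775
h_f = f(L/D)V²/(2g) = 0.01775·(2010/0.196)·2.088²/(2·9.81) = 40.44 m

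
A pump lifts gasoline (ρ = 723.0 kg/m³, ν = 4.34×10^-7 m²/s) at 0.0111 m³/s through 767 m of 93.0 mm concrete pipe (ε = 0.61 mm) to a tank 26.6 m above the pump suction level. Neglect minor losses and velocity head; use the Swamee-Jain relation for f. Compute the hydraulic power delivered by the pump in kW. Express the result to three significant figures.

P_hyd ≈ 5.04 kW

V = 4Q/(πD²) = 1.634 m/s; Re = 3.50×10^5; ε/D = 0.00656; f = 0.03337
h_f = f(L/D)V²/2g = 37.45 m
Total head H = z + h_f = 26.6 + 37.45 = 64.05 m
P_hyd = ρgQH = 723.0·9.81·0.0111·64.05 = 5.043 kW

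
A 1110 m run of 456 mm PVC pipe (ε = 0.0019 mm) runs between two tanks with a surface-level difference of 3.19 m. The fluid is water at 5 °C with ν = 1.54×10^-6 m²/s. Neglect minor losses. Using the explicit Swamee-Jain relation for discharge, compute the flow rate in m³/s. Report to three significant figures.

Swamee-Jain (Type II): Q = -0.965·√(gD⁵h_f/L)·ln[ε/(3.7D) + √(3.17ν²L/(gD³h_f))]
√(gD⁵h_f/L) = √(9.81·0.456⁵·3.19/1110) = 0.02358
ε/(3.7D) = 1.13×10^-6; √(3.17ν²L/(gD³h_f)) = 5.30×10^-5
Q = -0.965·0.02358·ln(5.416×10^-5) = 0.2235 m³/s
Check: V = 1.37 m/s, Re = 4.05×10^5, f = 0.01366, h_f = 3.17 m ≈ 3.19 m ✓

Q ≈ 0.224 m³/s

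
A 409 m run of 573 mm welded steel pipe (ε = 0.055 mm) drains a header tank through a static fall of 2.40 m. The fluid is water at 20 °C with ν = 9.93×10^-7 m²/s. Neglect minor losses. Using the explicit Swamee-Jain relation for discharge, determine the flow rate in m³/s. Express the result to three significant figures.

Q ≈ 0.579 m³/s

Swamee-Jain (Type II): Q = -0.965·√(gD⁵h_f/L)·ln[ε/(3.7D) + √(3.17ν²L/(gD³h_f))]
√(gD⁵h_f/L) = √(9.81·0.573⁵·2.40/409) = 0.05963
ε/(3.7D) = 2.59×10^-5; √(3.17ν²L/(gD³h_f)) = 1.70×10^-5
Q = -0.965·0.05963·ln(4.293×10^-5) = 0.5786 m³/s
Check: V = 2.24 m/s, Re = 1.29×10^6, f = 0.01318, h_f = 2.41 m ≈ 2.40 m ✓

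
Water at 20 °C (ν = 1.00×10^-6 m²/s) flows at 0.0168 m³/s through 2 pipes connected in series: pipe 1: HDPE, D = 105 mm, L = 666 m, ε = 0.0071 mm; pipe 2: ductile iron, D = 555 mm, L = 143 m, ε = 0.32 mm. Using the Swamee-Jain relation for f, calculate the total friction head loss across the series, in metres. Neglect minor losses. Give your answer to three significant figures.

Pipe 1: V = 1.940 m/s, Re = 2.04×10^5, ε/D = 6.76×10^-5, f = 0.01608, h_1 = f(L/D)V²/2g = 19.57 m
Pipe 2: V = 0.06944 m/s, Re = 3.85×10^4, ε/D = 5.77×10^-4, f = 0.02391, h_2 = f(L/D)V²/2g = 0.001514 m
Series → Q common, losses add: H = Σh = 19.57 m

H ≈ 19.6 m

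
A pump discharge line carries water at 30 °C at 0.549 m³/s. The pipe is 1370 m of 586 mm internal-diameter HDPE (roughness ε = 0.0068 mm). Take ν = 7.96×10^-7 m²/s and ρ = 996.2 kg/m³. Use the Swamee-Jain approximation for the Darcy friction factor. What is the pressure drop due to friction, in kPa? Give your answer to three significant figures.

V = 4Q/(πD²) = 4·0.549/(π·0.586²) = 2.036 m/s
Re = VD/ν = 2.036·0.586/7.96×10^-7 = 1.50×10^6 → turbulent
ε/D = 0.0068/586 = 1.16×10^-5
Swamee-Jain: f = 0.01122
h_f = f(L/D)V²/(2g) = 0.01122·(1370/0.586)·2.036²/(2·9.81) = 5.538 m
Δp = ρg·h_f = 996.2·9.81·5.538 = 54.13 kPa

Δp ≈ 54.1 kPa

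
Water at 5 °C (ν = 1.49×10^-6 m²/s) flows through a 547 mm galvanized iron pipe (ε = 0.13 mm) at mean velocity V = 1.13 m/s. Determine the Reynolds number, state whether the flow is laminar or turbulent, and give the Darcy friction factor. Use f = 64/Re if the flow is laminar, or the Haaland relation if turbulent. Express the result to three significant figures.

Re ≈ 4.15×10^5; turbulent; f ≈ 0.0159

Re = VD/ν = 1.130·0.547/1.49×10^-6 = 4.15×10^5
Re > 4000 → turbulent; ε/D = 2.38×10^-4
Haaland: f = 0.01587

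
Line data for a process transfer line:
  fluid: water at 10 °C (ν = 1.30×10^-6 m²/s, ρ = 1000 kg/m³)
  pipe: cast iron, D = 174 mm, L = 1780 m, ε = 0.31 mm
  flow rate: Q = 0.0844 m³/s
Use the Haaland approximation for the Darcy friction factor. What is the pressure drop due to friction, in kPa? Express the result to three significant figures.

V = 4Q/(πD²) = 4·0.0844/(π·0.174²) = 3.549 m/s
Re = VD/ν = 3.549·0.174/1.30×10^-6 = 4.75×10^5 → turbulent
ε/D = 0.31/174 = 0.00178
Haaland: f = 0.02313
h_f = f(L/D)V²/(2g) = 0.02313·(1780/0.174)·3.549²/(2·9.81) = 151.9 m
Δp = ρg·h_f = 1000·9.81·151.9 = 1490 kPa

Δp ≈ 1490 kPa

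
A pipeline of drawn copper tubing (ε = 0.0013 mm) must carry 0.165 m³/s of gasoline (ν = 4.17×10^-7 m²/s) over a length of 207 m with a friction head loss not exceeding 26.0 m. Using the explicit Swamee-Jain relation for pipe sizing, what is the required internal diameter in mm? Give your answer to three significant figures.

D ≈ 179 mm

Swamee-Jain (Type III): D = 0.66·[ε^1.25·(LQ²/(gh_f))^4.75 + ν·Q^9.4·(L/(gh_f))^5.2]^0.04
LQ²/(gh_f) = 0.02210; L/(gh_f) = 0.8116
Term 1 = ε^1.25·(…)^4.75 = 6.00×10^-16; Term 2 = ν·Q^9.4·(…)^5.2 = 6.21×10^-15
D = 0.66·(6.00×10^-16 + 6.21×10^-15)^0.04 = 0.1790 m = 179 mm
Check: V = 6.56 m/s, Re = 2.81×10^6, f = 0.01016, h_f = 25.7 m ≈ 26.0 m ✓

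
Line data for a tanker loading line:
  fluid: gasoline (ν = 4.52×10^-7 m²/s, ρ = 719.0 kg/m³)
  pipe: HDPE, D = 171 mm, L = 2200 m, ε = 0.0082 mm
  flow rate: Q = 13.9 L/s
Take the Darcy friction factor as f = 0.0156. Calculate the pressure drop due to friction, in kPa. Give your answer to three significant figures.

V = 4Q/(πD²) = 4·0.0139/(π·0.171²) = 0.6052 m/s
h_f = f(L/D)V²/(2g) = 0.01560·(2200/0.171)·0.6052²/(2·9.81) = 3.747 m
Δp = ρg·h_f = 719.0·9.81·3.747 = 26.43 kPa

Δp ≈ 26.4 kPa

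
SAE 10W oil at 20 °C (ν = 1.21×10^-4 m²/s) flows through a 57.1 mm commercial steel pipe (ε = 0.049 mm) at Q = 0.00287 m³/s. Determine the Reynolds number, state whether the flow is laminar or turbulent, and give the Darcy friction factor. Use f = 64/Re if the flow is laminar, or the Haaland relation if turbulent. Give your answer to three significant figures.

Re ≈ 529; laminar; f = 64/Re ≈ 0.121

V = 4Q/(πD²) = 1.121 m/s
Re = VD/ν = 1.121·0.0571/1.21×10^-4 = 529
Re < 2300 → laminar → f = 64/Re = 0.1210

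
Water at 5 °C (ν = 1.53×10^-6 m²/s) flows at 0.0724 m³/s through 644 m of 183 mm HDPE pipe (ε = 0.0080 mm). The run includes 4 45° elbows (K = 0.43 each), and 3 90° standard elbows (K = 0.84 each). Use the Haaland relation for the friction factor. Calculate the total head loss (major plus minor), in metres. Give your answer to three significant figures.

V = 4Q/(πD²) = 2.753 m/s; V²/2g = 0.3862 m
Re = 3.29×10^5, ε/D = 4.37×10^-5 → f = 0.01450 (Haaland)
Major: h_f = f(L/D)·V²/2g = 0.01450·3519·0.3862 = 19.71 m
Minor: ΣK = 4.24; h_m = ΣK·V²/2g = 1.637 m
Total H_L = 19.71 + 1.637 = 21.34 m

H_L ≈ 21.3 m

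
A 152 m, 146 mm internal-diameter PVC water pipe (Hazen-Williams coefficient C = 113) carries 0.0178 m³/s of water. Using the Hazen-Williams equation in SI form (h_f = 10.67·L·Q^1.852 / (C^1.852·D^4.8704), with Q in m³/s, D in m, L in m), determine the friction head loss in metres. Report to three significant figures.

h_f = 10.67·152·0.0178^1.852 / (113^1.852·0.146^4.8704) = 1.728 m

h_f ≈ 1.73 m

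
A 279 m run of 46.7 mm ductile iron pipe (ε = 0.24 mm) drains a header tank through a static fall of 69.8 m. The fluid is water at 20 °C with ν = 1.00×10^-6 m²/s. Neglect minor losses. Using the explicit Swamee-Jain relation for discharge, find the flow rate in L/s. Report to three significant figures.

Swamee-Jain (Type II): Q = -0.965·√(gD⁵h_f/L)·ln[ε/(3.7D) + √(3.17ν²L/(gD³h_f))]
√(gD⁵h_f/L) = √(9.81·0.0467⁵·69.8/279) = 7.383×10^-4
ε/(3.7D) = 0.00139; √(3.17ν²L/(gD³h_f)) = 1.13×10^-4
Q = -0.965·7.383×10^-4·ln(0.001502) = 0.004632 m³/s
Check: V = 2.70 m/s, Re = 1.26×10^5, f = 0.03158, h_f = 70.3 m ≈ 69.8 m ✓

Q ≈ 4.63 L/s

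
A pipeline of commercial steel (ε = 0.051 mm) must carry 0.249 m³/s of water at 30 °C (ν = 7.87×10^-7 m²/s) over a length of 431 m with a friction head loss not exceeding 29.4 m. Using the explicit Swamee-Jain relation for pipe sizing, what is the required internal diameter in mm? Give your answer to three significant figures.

Swamee-Jain (Type III): D = 0.66·[ε^1.25·(LQ²/(gh_f))^4.75 + ν·Q^9.4·(L/(gh_f))^5.2]^0.04
LQ²/(gh_f) = 0.09265; L/(gh_f) = 1.494
Term 1 = ε^1.25·(…)^4.75 = 5.33×10^-11; Term 2 = ν·Q^9.4·(…)^5.2 = 1.34×10^-11
D = 0.66·(5.33×10^-11 + 1.34×10^-11)^0.04 = 0.2585 m = 259 mm
Check: V = 4.74 m/s, Re = 1.56×10^6, f = 0.01442, h_f = 27.6 m ≈ 29.4 m ✓

D ≈ 259 mm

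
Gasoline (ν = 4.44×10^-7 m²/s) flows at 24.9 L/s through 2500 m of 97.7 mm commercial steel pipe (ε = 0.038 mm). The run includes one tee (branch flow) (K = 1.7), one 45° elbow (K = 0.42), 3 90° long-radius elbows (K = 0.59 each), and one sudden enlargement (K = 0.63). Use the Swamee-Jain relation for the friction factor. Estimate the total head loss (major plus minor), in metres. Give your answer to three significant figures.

V = 4Q/(πD²) = 3.321 m/s; V²/2g = 0.5623 m
Re = 7.31×10^5, ε/D = 3.89×10^-4 → f = 0.01671 (Swamee-Jain)
Major: h_f = f(L/D)·V²/2g = 0.01671·25589·0.5623 = 240.4 m
Minor: ΣK = 4.52; h_m = ΣK·V²/2g = 2.541 m
Total H_L = 240.4 + 2.541 = 242.9 m

H_L ≈ 243 m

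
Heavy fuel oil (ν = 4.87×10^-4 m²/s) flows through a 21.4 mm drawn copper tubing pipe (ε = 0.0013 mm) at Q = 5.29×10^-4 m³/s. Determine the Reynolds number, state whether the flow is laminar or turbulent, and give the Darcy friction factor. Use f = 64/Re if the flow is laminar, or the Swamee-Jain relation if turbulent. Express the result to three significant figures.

Re ≈ 64.6; laminar; f = 64/Re ≈ 0.990

V = 4Q/(πD²) = 1.471 m/s
Re = VD/ν = 1.471·0.0214/4.87×10^-4 = 64.6
Re < 2300 → laminar → f = 64/Re = 0.9903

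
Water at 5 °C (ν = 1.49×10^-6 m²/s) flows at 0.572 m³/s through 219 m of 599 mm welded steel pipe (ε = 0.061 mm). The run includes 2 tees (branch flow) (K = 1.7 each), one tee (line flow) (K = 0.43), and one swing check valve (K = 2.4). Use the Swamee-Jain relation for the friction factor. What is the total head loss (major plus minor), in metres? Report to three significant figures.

V = 4Q/(πD²) = 2.030 m/s; V²/2g = 0.2100 m
Re = 8.16×10^5, ε/D = 1.02×10^-4 → f = 0.01378 (Swamee-Jain)
Major: h_f = f(L/D)·V²/2g = 0.01378·365.6·0.2100 = 1.058 m
Minor: ΣK = 6.23; h_m = ΣK·V²/2g = 1.308 m
Total H_L = 1.058 + 1.308 = 2.366 m

H_L ≈ 2.37 m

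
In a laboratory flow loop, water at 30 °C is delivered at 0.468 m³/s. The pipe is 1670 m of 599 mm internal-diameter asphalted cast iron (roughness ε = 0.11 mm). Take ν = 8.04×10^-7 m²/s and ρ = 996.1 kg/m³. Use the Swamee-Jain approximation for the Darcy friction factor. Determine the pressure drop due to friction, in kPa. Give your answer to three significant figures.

V = 4Q/(πD²) = 4·0.468/(π·0.599²) = 1.661 m/s
Re = VD/ν = 1.661·0.599/8.04×10^-7 = 1.24×10^6 → turbulent
ε/D = 0.11/599 = 1.84×10^-4
Swamee-Jain: f = 0.01442
h_f = f(L/D)V²/(2g) = 0.01442·(1670/0.599)·1.661²/(2·9.81) = 5.650 m
Δp = ρg·h_f = 996.1·9.81·5.650 = 55.21 kPa

Δp ≈ 55.2 kPa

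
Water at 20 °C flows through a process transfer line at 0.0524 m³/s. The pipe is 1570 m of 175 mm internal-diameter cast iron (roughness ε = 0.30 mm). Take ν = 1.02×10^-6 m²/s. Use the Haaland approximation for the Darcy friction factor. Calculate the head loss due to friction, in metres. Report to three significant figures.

V = 4Q/(πD²) = 4·0.0524/(π·0.175²) = 2.179 m/s
Re = VD/ν = 2.179·0.175/1.02×10^-6 = 3.74×10^5 → turbulent
ε/D = 0.30/175 = 0.00171
Haaland: f = 0.02301
h_f = f(L/D)V²/(2g) = 0.02301·(1570/0.175)·2.179²/(2·9.81) = 49.94 m

h_f ≈ 49.9 m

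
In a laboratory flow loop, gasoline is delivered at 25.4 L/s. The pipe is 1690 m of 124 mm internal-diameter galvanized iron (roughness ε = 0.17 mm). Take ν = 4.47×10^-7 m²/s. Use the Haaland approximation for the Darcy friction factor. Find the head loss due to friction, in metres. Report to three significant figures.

h_f ≈ 66.5 m

V = 4Q/(πD²) = 4·0.0254/(π·0.124²) = 2.103 m/s
Re = VD/ν = 2.103·0.124/4.47×10^-7 = 5.83×10^5 → turbulent
ε/D = 0.17/124 = 0.00137
Haaland: f = 0.02164
h_f = f(L/D)V²/(2g) = 0.02164·(1690/0.124)·2.103²/(2·9.81) = 66.49 m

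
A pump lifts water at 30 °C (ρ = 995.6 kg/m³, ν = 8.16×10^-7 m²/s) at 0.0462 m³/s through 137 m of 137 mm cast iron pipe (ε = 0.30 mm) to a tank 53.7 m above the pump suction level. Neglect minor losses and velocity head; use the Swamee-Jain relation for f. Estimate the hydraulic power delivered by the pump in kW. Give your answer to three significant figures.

P_hyd ≈ 29.7 kW

V = 4Q/(πD²) = 3.134 m/s; Re = 5.26×10^5; ε/D = 0.00219; f = 0.02443
h_f = f(L/D)V²/2g = 12.23 m
Total head H = z + h_f = 53.7 + 12.23 = 65.93 m
P_hyd = ρgQH = 995.6·9.81·0.0462·65.93 = 29.75 kW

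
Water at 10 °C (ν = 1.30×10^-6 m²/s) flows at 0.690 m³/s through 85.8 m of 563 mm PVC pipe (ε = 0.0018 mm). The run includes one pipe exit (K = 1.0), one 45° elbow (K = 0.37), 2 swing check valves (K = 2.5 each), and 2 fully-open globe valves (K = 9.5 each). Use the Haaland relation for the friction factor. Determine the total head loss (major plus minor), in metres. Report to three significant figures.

H_L ≈ 10.6 m

V = 4Q/(πD²) = 2.772 m/s; V²/2g = 0.3915 m
Re = 1.20×10^6, ε/D = 3.20×10^-6 → f = 0.01130 (Haaland)
Major: h_f = f(L/D)·V²/2g = 0.01130·152.4·0.3915 = 0.6742 m
Minor: ΣK = 25.4; h_m = ΣK·V²/2g = 9.934 m
Total H_L = 0.6742 + 9.934 = 10.61 m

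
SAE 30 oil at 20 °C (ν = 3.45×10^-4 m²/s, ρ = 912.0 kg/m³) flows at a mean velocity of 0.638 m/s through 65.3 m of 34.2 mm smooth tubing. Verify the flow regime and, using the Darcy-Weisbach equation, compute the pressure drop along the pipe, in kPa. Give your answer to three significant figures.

Δp ≈ 359 kPa

Re = VD/ν = 0.638·0.03420/3.45×10^-4 = 63.2 → laminar (Re < 2300)
f = 64/Re = 1.012
h_f = f(L/D)V²/(2g) = 1.012·(65.3/0.03420)·0.638²/(2·9.81) = 40.08 m
Δp = ρg·h_f = 912.0·9.81·40.08 = 358.6 kPa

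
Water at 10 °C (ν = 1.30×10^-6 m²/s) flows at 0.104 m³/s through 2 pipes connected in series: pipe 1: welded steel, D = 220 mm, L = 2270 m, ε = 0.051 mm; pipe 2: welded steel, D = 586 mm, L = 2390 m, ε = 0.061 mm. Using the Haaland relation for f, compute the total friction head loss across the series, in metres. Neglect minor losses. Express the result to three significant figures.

H ≈ 62.2 m

Pipe 1: V = 2.736 m/s, Re = 4.63×10^5, ε/D = 2.32×10^-4, f = 0.01567, h_1 = f(L/D)V²/2g = 61.70 m
Pipe 2: V = 0.3856 m/s, Re = 1.74×10^5, ε/D = 1.04×10^-4, f = 0.01659, h_2 = f(L/D)V²/2g = 0.5127 m
Series → Q common, losses add: H = Σh = 62.21 m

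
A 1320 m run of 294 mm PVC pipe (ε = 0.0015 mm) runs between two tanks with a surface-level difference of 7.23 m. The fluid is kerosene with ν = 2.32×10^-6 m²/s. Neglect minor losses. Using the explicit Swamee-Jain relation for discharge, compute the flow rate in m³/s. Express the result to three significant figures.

Q ≈ 0.0953 m³/s

Swamee-Jain (Type II): Q = -0.965·√(gD⁵h_f/L)·ln[ε/(3.7D) + √(3.17ν²L/(gD³h_f))]
√(gD⁵h_f/L) = √(9.81·0.294⁵·7.23/1320) = 0.01086
ε/(3.7D) = 1.38×10^-6; √(3.17ν²L/(gD³h_f)) = 1.12×10^-4
Q = -0.965·0.01086·ln(1.132×10^-4) = 0.09526 m³/s
Check: V = 1.40 m/s, Re = 1.78×10^5, f = 0.01594, h_f = 7.18 m ≈ 7.23 m ✓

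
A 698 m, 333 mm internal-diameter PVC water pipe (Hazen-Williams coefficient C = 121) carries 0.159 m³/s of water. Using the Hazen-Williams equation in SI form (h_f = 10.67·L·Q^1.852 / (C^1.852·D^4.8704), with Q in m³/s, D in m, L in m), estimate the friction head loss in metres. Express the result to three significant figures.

h_f = 10.67·698·0.159^1.852 / (121^1.852·0.333^4.8704) = 7.271 m

h_f ≈ 7.27 m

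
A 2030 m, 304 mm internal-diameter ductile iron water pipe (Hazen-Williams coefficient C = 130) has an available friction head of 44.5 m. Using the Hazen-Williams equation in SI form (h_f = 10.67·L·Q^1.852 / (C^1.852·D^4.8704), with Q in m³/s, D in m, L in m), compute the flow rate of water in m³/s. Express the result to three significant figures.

Rearranging: Q = [h_f·C^1.852·D^4.8704 / (10.67·L)]^(1/1.852)
Q = [44.5·130^1.852·0.304^4.8704 / (10.67·2030)]^0.540 = 0.2009 m³/s

Q ≈ 0.201 m³/s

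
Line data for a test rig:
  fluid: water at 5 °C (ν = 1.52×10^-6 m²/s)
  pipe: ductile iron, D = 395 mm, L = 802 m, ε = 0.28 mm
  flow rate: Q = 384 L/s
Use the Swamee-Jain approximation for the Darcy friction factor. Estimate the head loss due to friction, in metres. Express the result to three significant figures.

h_f ≈ 19.0 m

V = 4Q/(πD²) = 4·0.384/(π·0.395²) = 3.134 m/s
Re = VD/ν = 3.134·0.395/1.52×10^-6 = 8.14×10^5 → turbulent
ε/D = 0.28/395 = 7.09×10^-4
Swamee-Jain: f = 0.01867
h_f = f(L/D)V²/(2g) = 0.01867·(802/0.395)·3.134²/(2·9.81) = 18.97 m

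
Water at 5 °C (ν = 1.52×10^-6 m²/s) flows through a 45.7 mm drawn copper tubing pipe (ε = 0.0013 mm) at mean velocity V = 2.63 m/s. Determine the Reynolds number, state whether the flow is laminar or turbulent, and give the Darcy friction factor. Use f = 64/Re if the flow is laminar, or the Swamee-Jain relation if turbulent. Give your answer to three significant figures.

Re ≈ 7.91×10^4; turbulent; f ≈ 0.0189

Re = VD/ν = 2.630·0.0457/1.52×10^-6 = 7.91×10^4
Re > 4000 → turbulent; ε/D = 2.84×10^-5
Swamee-Jain: f = 0.01892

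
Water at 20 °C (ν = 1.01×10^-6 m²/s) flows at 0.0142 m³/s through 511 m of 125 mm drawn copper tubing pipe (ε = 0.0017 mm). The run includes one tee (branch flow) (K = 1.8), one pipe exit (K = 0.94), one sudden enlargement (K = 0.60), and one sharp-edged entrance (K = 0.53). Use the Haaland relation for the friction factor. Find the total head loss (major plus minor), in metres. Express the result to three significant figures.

V = 4Q/(πD²) = 1.157 m/s; V²/2g = 0.06824 m
Re = 1.43×10^5, ε/D = 1.36×10^-5 → f = 0.01662 (Haaland)
Major: h_f = f(L/D)·V²/2g = 0.01662·4088·0.06824 = 4.638 m
Minor: ΣK = 3.87; h_m = ΣK·V²/2g = 0.2641 m
Total H_L = 4.638 + 0.2641 = 4.902 m

H_L ≈ 4.90 m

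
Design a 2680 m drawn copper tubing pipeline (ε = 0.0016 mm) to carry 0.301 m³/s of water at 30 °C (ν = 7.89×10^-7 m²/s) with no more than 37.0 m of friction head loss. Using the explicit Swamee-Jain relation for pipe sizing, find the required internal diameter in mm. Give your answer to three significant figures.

D ≈ 363 mm

Swamee-Jain (Type III): D = 0.66·[ε^1.25·(LQ²/(gh_f))^4.75 + ν·Q^9.4·(L/(gh_f))^5.2]^0.04
LQ²/(gh_f) = 0.6690; L/(gh_f) = 7.384
Term 1 = ε^1.25·(…)^4.75 = 8.43×10^-9; Term 2 = ν·Q^9.4·(…)^5.2 = 3.24×10^-7
D = 0.66·(8.43×10^-9 + 3.24×10^-7)^0.04 = 0.3634 m = 363 mm
Check: V = 2.90 m/s, Re = 1.34×10^6, f = 0.01119, h_f = 35.4 m ≈ 37.0 m ✓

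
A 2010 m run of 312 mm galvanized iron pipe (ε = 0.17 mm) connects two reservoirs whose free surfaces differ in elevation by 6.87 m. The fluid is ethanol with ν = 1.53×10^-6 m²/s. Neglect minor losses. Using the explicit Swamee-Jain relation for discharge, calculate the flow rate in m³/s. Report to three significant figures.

Swamee-Jain (Type II): Q = -0.965·√(gD⁵h_f/L)·ln[ε/(3.7D) + √(3.17ν²L/(gD³h_f))]
√(gD⁵h_f/L) = √(9.81·0.312⁵·6.87/2010) = 0.009956
ε/(3.7D) = 1.47×10^-4; √(3.17ν²L/(gD³h_f)) = 8.54×10^-5
Q = -0.965·0.009956·ln(2.326×10^-4) = 0.08038 m³/s
Check: V = 1.05 m/s, Re = 2.14×10^5, f = 0.01905, h_f = 6.92 m ≈ 6.87 m ✓

Q ≈ 0.0804 m³/s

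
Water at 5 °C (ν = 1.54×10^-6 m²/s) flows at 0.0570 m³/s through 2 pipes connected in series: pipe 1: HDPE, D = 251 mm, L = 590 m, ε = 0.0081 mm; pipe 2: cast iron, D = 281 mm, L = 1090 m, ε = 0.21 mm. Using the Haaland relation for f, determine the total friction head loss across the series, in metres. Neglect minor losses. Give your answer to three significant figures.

H ≈ 5.88 m

Pipe 1: V = 1.152 m/s, Re = 1.88×10^5, ε/D = 3.23×10^-5, f = 0.01589, h_1 = f(L/D)V²/2g = 2.526 m
Pipe 2: V = 0.9191 m/s, Re = 1.68×10^5, ε/D = 7.47×10^-4, f = 0.02009, h_2 = f(L/D)V²/2g = 3.356 m
Series → Q common, losses add: H = Σh = 5.882 m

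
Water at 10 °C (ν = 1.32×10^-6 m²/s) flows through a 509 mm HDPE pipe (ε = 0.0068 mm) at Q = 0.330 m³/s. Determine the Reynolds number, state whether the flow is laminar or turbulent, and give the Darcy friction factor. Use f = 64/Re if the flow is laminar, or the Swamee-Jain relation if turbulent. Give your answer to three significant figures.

V = 4Q/(πD²) = 1.622 m/s
Re = VD/ν = 1.622·0.509/1.32×10^-6 = 6.25×10^5
Re > 4000 → turbulent; ε/D = 1.34×10^-5
Swamee-Jain: f = 0.01283

Re ≈ 6.25×10^5; turbulent; f ≈ 0.0128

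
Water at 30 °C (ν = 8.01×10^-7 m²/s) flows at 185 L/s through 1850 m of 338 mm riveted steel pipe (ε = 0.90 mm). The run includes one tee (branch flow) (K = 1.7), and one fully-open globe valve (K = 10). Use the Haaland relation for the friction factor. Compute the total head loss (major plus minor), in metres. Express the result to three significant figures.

V = 4Q/(πD²) = 2.062 m/s; V²/2g = 0.2167 m
Re = 8.70×10^5, ε/D = 0.00266 → f = 0.02551 (Haaland)
Major: h_f = f(L/D)·V²/2g = 0.02551·5473·0.2167 = 30.26 m
Minor: ΣK = 11.7; h_m = ΣK·V²/2g = 2.535 m
Total H_L = 30.26 + 2.535 = 32.79 m

H_L ≈ 32.8 m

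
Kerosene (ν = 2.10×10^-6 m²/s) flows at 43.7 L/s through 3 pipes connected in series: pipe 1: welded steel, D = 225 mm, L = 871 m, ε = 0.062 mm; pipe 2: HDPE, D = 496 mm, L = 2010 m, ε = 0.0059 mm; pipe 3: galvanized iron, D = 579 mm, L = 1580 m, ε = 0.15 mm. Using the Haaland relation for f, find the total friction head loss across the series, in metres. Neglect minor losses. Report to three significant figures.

Pipe 1: V = 1.099 m/s, Re = 1.18×10^5, ε/D = 2.76×10^-4, f = 0.01862, h_1 = f(L/D)V²/2g = 4.437 m
Pipe 2: V = 0.2262 m/s, Re = 5.34×10^4, ε/D = 1.19×10^-5, f = 0.02044, h_2 = f(L/D)V²/2g = 0.2159 m
Pipe 3: V = 0.1660 m/s, Re = 4.58×10^4, ε/D = 2.59×10^-4, f = 0.02187, h_3 = f(L/D)V²/2g = 0.08380 m
Series → Q common, losses add: H = Σh = 4.737 m

H ≈ 4.74 m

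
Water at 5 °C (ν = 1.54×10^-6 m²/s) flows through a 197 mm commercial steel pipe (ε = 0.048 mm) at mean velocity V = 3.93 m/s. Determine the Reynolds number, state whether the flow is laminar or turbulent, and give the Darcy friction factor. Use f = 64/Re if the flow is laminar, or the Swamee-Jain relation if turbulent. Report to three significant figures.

Re ≈ 5.03×10^5; turbulent; f ≈ 0.0159

Re = VD/ν = 3.930·0.197/1.54×10^-6 = 5.03×10^5
Re > 4000 → turbulent; ε/D = 2.44×10^-4
Swamee-Jain: f = 0.01590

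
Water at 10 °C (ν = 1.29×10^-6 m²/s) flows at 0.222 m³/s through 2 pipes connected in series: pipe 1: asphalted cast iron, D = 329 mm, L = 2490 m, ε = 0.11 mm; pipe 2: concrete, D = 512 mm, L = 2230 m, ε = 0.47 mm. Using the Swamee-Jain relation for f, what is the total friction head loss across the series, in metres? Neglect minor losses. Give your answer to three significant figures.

Pipe 1: V = 2.611 m/s, Re = 6.66×10^5, ε/D = 3.34×10^-4, f = 0.01636, h_1 = f(L/D)V²/2g = 43.04 m
Pipe 2: V = 1.078 m/s, Re = 4.28×10^5, ε/D = 9.18×10^-4, f = 0.02010, h_2 = f(L/D)V²/2g = 5.187 m
Series → Q common, losses add: H = Σh = 48.23 m

H ≈ 48.2 m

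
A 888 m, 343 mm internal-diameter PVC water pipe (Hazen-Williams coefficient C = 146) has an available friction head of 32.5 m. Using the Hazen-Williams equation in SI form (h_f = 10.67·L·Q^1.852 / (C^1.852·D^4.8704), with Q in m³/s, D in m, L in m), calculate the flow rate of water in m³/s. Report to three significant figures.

Q ≈ 0.409 m³/s

Rearranging: Q = [h_f·C^1.852·D^4.8704 / (10.67·L)]^(1/1.852)
Q = [32.5·146^1.852·0.343^4.8704 / (10.67·888)]^0.540 = 0.4087 m³/s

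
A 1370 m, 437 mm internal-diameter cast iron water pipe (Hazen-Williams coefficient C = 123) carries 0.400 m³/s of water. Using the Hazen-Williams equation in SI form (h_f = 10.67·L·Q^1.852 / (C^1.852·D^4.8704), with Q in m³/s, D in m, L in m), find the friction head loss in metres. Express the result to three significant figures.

h_f = 10.67·1370·0.400^1.852 / (123^1.852·0.437^4.8704) = 20.34 m

h_f ≈ 20.3 m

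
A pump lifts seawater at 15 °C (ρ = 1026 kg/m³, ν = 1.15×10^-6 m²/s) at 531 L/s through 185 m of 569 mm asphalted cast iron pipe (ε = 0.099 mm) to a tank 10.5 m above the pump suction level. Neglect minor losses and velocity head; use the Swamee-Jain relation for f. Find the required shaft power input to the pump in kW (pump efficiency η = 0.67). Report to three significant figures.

V = 4Q/(πD²) = 2.088 m/s; Re = 1.03×10^6; ε/D = 1.74×10^-4; f = 0.01445
h_f = f(L/D)V²/2g = 1.044 m
Total head H = z + h_f = 10.5 + 1.044 = 11.54 m
P_hyd = ρgQH = 1026·9.81·0.531·11.54 = 61.70 kW
P_shaft = P_hyd/η = 61.70/0.67 = 92.09 kW

P_shaft ≈ 92.1 kW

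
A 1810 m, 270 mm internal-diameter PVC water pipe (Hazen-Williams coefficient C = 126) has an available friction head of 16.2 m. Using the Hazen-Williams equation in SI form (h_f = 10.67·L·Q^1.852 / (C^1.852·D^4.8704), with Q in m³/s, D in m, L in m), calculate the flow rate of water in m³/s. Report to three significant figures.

Rearranging: Q = [h_f·C^1.852·D^4.8704 / (10.67·L)]^(1/1.852)
Q = [16.2·126^1.852·0.270^4.8704 / (10.67·1810)]^0.540 = 0.08788 m³/s

Q ≈ 0.0879 m³/s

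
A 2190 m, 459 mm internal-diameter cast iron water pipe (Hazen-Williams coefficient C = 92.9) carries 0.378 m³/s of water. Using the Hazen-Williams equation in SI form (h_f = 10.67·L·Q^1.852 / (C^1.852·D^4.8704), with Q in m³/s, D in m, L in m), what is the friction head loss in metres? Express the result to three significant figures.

h_f = 10.67·2190·0.378^1.852 / (92.9^1.852·0.459^4.8704) = 38.77 m

h_f ≈ 38.8 m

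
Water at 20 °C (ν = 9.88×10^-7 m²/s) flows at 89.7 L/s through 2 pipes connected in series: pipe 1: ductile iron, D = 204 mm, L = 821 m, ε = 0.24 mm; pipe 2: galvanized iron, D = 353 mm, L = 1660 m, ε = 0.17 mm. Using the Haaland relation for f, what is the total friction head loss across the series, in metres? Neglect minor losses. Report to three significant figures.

Pipe 1: V = 2.744 m/s, Re = 5.67×10^5, ε/D = 0.00118, f = 0.02089, h_1 = f(L/D)V²/2g = 32.27 m
Pipe 2: V = 0.9165 m/s, Re = 3.27×10^5, ε/D = 4.82×10^-4, f = 0.01786, h_2 = f(L/D)V²/2g = 3.597 m
Series → Q common, losses add: H = Σh = 35.87 m

H ≈ 35.9 m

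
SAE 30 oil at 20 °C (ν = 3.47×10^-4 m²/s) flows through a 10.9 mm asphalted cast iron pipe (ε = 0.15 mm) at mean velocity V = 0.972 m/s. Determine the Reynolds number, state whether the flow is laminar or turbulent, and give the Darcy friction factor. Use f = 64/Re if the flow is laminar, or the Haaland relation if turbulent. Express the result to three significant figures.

Re ≈ 30.5; laminar; f = 64/Re ≈ 2.10

Re = VD/ν = 0.9720·0.0109/3.47×10^-4 = 30.5
Re < 2300 → laminar → f = 64/Re = 2.096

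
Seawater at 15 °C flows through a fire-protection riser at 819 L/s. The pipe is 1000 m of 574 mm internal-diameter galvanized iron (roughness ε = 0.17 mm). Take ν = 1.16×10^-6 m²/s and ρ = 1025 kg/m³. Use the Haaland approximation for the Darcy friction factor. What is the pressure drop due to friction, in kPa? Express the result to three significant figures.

Δp ≈ 137 kPa

V = 4Q/(πD²) = 4·0.819/(π·0.574²) = 3.165 m/s
Re = VD/ν = 3.165·0.574/1.16×10^-6 = 1.57×10^6 → turbulent
ε/D = 0.17/574 = 2.96×10^-4
Haaland: f = 0.01535
h_f = f(L/D)V²/(2g) = 0.01535·(1000/0.574)·3.165²/(2·9.81) = 13.65 m
Δp = ρg·h_f = 1025·9.81·13.65 = 137.3 kPa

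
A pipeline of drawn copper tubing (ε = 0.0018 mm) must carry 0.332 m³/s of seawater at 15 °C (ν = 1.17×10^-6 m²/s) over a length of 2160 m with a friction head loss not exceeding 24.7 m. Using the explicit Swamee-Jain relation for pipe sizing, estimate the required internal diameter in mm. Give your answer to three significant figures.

Swamee-Jain (Type III): D = 0.66·[ε^1.25·(LQ²/(gh_f))^4.75 + ν·Q^9.4·(L/(gh_f))^5.2]^0.04
LQ²/(gh_f) = 0.9826; L/(gh_f) = 8.914
Term 1 = ε^1.25·(…)^4.75 = 6.06×10^-8; Term 2 = ν·Q^9.4·(…)^5.2 = 3.22×10^-6
D = 0.66·(6.06×10^-8 + 3.22×10^-6)^0.04 = 0.3983 m = 398 mm
Check: V = 2.67 m/s, Re = 9.07×10^5, f = 0.01191, h_f = 23.4 m ≈ 24.7 m ✓

D ≈ 398 mm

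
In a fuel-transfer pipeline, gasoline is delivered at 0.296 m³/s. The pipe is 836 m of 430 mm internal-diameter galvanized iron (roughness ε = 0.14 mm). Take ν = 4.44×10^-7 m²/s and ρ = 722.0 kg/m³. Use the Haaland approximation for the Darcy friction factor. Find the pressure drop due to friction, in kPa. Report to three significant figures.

V = 4Q/(πD²) = 4·0.296/(π·0.430²) = 2.038 m/s
Re = VD/ν = 2.038·0.430/4.44×10^-7 = 1.97×10^6 → turbulent
ε/D = 0.14/430 = 3.26×10^-4
Haaland: f = 0.01554
h_f = f(L/D)V²/(2g) = 0.01554·(836/0.430)·2.038²/(2·9.81) = 6.399 m
Δp = ρg·h_f = 722.0·9.81·6.399 = 45.33 kPa

Δp ≈ 45.3 kPa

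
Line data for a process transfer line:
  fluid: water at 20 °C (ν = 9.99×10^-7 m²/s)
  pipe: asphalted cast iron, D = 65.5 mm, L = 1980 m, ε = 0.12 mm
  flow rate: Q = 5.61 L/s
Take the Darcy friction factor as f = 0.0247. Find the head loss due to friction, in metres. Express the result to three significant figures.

V = 4Q/(πD²) = 4·0.00561/(π·0.0655²) = 1.665 m/s
h_f = f(L/D)V²/(2g) = 0.02470·(1980/0.0655)·1.665²/(2·9.81) = 105.5 m

h_f ≈ 105 m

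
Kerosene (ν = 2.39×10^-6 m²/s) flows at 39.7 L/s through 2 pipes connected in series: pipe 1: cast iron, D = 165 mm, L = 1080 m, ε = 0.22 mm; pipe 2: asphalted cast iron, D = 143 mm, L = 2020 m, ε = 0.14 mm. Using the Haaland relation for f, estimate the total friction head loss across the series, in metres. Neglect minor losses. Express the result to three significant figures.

Pipe 1: V = 1.857 m/s, Re = 1.28×10^5, ε/D = 0.00133, f = 0.02268, h_1 = f(L/D)V²/2g = 26.08 m
Pipe 2: V = 2.472 m/s, Re = 1.48×10^5, ε/D = 9.79×10^-4, f = 0.02122, h_2 = f(L/D)V²/2g = 93.36 m
Series → Q common, losses add: H = Σh = 119.4 m

H ≈ 119 m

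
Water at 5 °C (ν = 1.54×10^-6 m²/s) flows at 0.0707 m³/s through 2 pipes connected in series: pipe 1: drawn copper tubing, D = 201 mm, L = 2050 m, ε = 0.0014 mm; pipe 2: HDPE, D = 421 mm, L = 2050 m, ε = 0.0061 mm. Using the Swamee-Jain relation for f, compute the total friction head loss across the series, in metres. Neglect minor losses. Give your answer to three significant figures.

H ≈ 38.6 m

Pipe 1: V = 2.228 m/s, Re = 2.91×10^5, ε/D = 6.97×10^-6, f = 0.01454, h_1 = f(L/D)V²/2g = 37.52 m
Pipe 2: V = 0.5079 m/s, Re = 1.39×10^5, ε/D = 1.45×10^-5, f = 0.01681, h_2 = f(L/D)V²/2g = 1.076 m
Series → Q common, losses add: H = Σh = 38.60 m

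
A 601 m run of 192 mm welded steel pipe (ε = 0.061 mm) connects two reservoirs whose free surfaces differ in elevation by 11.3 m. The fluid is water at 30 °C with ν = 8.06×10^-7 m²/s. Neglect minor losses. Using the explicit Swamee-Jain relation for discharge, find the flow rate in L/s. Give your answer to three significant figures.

Swamee-Jain (Type II): Q = -0.965·√(gD⁵h_f/L)·ln[ε/(3.7D) + √(3.17ν²L/(gD³h_f))]
√(gD⁵h_f/L) = √(9.81·0.192⁵·11.3/601) = 0.006937
ε/(3.7D) = 8.59×10^-5; √(3.17ν²L/(gD³h_f)) = 3.97×10^-5
Q = -0.965·0.006937·ln(1.256×10^-4) = 0.06013 m³/s
Check: V = 2.08 m/s, Re = 4.95×10^5, f = 0.01652, h_f = 11.4 m ≈ 11.3 m ✓

Q ≈ 60.1 L/s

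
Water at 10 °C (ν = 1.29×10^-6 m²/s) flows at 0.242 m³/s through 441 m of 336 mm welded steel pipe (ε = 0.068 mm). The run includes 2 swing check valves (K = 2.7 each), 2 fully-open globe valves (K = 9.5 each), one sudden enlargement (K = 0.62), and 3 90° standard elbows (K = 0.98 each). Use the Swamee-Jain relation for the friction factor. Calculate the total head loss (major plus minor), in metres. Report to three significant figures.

V = 4Q/(πD²) = 2.729 m/s; V²/2g = 0.3797 m
Re = 7.11×10^5, ε/D = 2.02×10^-4 → f = 0.01512 (Swamee-Jain)
Major: h_f = f(L/D)·V²/2g = 0.01512·1312·0.3797 = 7.533 m
Minor: ΣK = 28.0; h_m = ΣK·V²/2g = 10.62 m
Total H_L = 7.533 + 10.62 = 18.15 m

H_L ≈ 18.1 m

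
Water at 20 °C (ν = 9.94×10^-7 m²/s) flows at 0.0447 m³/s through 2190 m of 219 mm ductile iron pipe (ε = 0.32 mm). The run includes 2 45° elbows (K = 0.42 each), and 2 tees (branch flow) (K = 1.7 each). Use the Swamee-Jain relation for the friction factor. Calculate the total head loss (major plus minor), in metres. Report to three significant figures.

H_L ≈ 16.5 m

V = 4Q/(πD²) = 1.187 m/s; V²/2g = 0.07177 m
Re = 2.61×10^5, ε/D = 0.00146 → f = 0.02259 (Swamee-Jain)
Major: h_f = f(L/D)·V²/2g = 0.02259·10000·0.07177 = 16.21 m
Minor: ΣK = 4.24; h_m = ΣK·V²/2g = 0.3043 m
Total H_L = 16.21 + 0.3043 = 16.52 m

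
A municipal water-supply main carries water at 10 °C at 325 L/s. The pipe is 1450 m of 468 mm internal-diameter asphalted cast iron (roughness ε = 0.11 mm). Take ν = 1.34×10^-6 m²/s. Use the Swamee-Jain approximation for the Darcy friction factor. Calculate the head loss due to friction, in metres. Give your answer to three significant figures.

h_f ≈ 8.74 m

V = 4Q/(πD²) = 4·0.325/(π·0.468²) = 1.889 m/s
Re = VD/ν = 1.889·0.468/1.34×10^-6 = 6.60×10^5 → turbulent
ε/D = 0.11/468 = 2.35×10^-4
Swamee-Jain: f = 0.01551
h_f = f(L/D)V²/(2g) = 0.01551·(1450/0.468)·1.889²/(2·9.81) = 8.744 m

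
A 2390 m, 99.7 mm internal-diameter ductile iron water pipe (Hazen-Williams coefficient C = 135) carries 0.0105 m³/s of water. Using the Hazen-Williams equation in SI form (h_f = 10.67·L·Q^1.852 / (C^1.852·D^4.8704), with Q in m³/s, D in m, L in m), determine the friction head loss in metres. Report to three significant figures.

h_f ≈ 47.1 m

h_f = 10.67·2390·0.0105^1.852 / (135^1.852·0.0997^4.8704) = 47.12 m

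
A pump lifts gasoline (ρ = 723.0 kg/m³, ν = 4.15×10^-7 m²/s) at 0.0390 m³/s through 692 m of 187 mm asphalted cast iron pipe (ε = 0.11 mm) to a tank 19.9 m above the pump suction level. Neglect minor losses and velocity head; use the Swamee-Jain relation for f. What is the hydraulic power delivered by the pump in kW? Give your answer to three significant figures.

P_hyd ≈ 7.41 kW

V = 4Q/(πD²) = 1.420 m/s; Re = 6.40×10^5; ε/D = 5.88×10^-4; f = 0.01812
h_f = f(L/D)V²/2g = 6.892 m
Total head H = z + h_f = 19.9 + 6.892 = 26.79 m
P_hyd = ρgQH = 723.0·9.81·0.0390·26.79 = 7.411 kW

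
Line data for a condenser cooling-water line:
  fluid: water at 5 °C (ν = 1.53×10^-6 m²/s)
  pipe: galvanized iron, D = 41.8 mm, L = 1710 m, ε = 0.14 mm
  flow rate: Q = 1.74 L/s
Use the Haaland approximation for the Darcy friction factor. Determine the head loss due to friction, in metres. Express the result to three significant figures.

V = 4Q/(πD²) = 4·0.00174/(π·0.0418²) = 1.268 m/s
Re = VD/ν = 1.268·0.0418/1.53×10^-6 = 3.46×10^4 → turbulent
ε/D = 0.14/41.8 = 0.00335
Haaland: f = 0.02997
h_f = f(L/D)V²/(2g) = 0.02997·(1710/0.0418)·1.268²/(2·9.81) = 100.5 m

h_f ≈ 100 m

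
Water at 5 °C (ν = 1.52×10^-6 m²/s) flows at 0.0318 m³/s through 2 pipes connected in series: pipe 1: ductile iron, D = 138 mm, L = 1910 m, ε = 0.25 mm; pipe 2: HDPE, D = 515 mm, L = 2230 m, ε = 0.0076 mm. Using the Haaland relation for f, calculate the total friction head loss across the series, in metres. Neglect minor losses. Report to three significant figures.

Pipe 1: V = 2.126 m/s, Re = 1.93×10^5, ε/D = 0.00181, f = 0.02373, h_1 = f(L/D)V²/2g = 75.67 m
Pipe 2: V = 0.1527 m/s, Re = 5.17×10^4, ε/D = 1.48×10^-5, f = 0.02059, h_2 = f(L/D)V²/2g = 0.1059 m
Series → Q common, losses add: H = Σh = 75.77 m

H ≈ 75.8 m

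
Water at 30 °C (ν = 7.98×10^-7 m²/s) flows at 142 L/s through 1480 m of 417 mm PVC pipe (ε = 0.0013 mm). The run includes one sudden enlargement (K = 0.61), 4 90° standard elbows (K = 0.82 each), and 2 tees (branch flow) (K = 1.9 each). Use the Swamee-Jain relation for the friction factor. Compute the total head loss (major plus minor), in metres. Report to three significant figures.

H_L ≈ 2.96 m

V = 4Q/(πD²) = 1.040 m/s; V²/2g = 0.05510 m
Re = 5.43×10^5, ε/D = 3.12×10^-6 → f = 0.01295 (Swamee-Jain)
Major: h_f = f(L/D)·V²/2g = 0.01295·3549·0.05510 = 2.533 m
Minor: ΣK = 7.69; h_m = ΣK·V²/2g = 0.4237 m
Total H_L = 2.533 + 0.4237 = 2.957 m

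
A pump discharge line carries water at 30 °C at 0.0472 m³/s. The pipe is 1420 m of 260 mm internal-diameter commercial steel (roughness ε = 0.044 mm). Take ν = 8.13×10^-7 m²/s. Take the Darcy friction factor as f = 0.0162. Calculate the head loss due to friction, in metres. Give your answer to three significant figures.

V = 4Q/(πD²) = 4·0.0472/(π·0.260²) = 0.8890 m/s
h_f = f(L/D)V²/(2g) = 0.01620·(1420/0.260)·0.8890²/(2·9.81) = 3.564 m

h_f ≈ 3.56 m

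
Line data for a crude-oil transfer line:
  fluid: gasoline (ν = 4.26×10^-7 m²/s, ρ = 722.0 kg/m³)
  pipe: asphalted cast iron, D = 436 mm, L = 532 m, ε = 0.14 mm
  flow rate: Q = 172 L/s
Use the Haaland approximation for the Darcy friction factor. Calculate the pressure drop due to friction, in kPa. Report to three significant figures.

V = 4Q/(πD²) = 4·0.172/(π·0.436²) = 1.152 m/s
Re = VD/ν = 1.152·0.436/4.26×10^-7 = 1.18×10^6 → turbulent
ε/D = 0.14/436 = 3.21×10^-4
Haaland: f = 0.01570
h_f = f(L/D)V²/(2g) = 0.01570·(532/0.436)·1.152²/(2·9.81) = 1.296 m
Δp = ρg·h_f = 722.0·9.81·1.296 = 9.181 kPa

Δp ≈ 9.18 kPa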